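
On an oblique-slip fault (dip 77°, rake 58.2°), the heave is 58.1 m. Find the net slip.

dip-slip = heave / cos(dip) = 58.1 / cos(77°) = 258.3 m
net slip = dip-slip / sin(rake) = 258.3 / sin(58.2°) = 304 m

304 m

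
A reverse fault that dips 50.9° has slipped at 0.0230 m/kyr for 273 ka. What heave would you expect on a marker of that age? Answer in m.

3.96 m

dip-slip = rate × time = 0.0230 m/kyr × 273 ka = 6.279 m
heave = dip-slip × cos(dip) = 6.279 × cos(50.9°) = 3.96 m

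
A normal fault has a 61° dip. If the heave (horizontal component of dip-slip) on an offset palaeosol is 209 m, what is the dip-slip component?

431 m

dip-slip = heave / cos(dip) = 209 / cos(61°) = 431 m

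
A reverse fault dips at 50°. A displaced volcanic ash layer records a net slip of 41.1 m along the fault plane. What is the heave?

26.4 m

heave = dip-slip × cos(dip) = 41.1 m × cos(50°) = 26.4 m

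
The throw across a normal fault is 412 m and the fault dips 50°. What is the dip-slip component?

538 m

dip-slip = throw / sin(dip) = 412 / sin(50°) = 538 m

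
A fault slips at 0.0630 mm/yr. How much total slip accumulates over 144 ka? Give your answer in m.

slip = rate × time = 0.0630 mm/yr × 144 ka = 9.07 m

9.07 m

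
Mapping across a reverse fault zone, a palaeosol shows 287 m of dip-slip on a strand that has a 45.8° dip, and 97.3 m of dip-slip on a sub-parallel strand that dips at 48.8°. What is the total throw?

279 m

throw_A = 287 × sin(45.8°) = 205.8 m
throw_B = 97.3 × sin(48.8°) = 73.21 m
total = 205.8 + 73.21 = 279 m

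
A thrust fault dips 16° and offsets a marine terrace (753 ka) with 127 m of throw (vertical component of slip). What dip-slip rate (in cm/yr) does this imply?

dip-slip = throw / sin(dip) = 127 m / sin(16°) = 460.8 m
rate = 460.8 m / 753 ka = 0.000612 m/yr = 0.0612 cm/yr

0.0612 cm/yr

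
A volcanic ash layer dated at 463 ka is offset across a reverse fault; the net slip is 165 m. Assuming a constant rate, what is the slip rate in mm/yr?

rate = 165 m / 463 ka = 0.000356 m/yr = 0.356 mm/yr

0.356 mm/yr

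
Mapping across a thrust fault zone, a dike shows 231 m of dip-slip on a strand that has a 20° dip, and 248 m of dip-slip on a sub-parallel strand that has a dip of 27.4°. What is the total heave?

437 m

heave_A = 231 × cos(20°) = 217.1 m
heave_B = 248 × cos(27.4°) = 220.2 m
total = 217.1 + 220.2 = 437 m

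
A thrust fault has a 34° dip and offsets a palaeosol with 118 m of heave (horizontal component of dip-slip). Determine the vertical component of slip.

79.6 m

throw = heave × tan(dip) = 118 × tan(34°) = 79.6 m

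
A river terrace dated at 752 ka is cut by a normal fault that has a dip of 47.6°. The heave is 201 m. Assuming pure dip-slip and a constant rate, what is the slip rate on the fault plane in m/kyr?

0.396 m/kyr

dip-slip = heave / cos(dip) = 201 m / cos(47.6°) = 298.1 m
rate = 298.1 m / 752 ka = 0.000396 m/yr = 0.396 m/kyr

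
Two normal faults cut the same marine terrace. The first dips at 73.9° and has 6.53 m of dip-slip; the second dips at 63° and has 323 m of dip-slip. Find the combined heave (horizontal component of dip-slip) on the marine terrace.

148 m

heave_A = 6.53 × cos(73.9°) = 1.811 m
heave_B = 323 × cos(63°) = 146.6 m
total = 1.811 + 146.6 = 148 m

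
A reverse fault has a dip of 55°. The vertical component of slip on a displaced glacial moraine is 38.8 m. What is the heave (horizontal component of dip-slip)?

27.2 m

heave = throw / tan(dip) = 38.8 / tan(55°) = 27.2 m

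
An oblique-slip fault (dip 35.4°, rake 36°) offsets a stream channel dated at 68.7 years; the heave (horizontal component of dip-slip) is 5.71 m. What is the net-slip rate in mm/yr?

dip-slip = heave / cos(dip) = 5.71 / cos(35.4°) = 7.005 m
net slip = dip-slip / sin(rake) = 7.005 / sin(36°) = 11.92 m
rate = 11.92 m / 68.7 years = 0.173 m/yr = 173 mm/yr

173 mm/yr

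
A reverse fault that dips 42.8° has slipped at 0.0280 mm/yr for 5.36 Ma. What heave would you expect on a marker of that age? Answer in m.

dip-slip = rate × time = 0.0280 mm/yr × 5.36 Ma = 150.1 m
heave = dip-slip × cos(dip) = 150.1 × cos(42.8°) = 110 m

110 m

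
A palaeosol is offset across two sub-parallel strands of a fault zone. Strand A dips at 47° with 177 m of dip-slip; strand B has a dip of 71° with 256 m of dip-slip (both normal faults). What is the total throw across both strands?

throw_A = 177 × sin(47°) = 129.4 m
throw_B = 256 × sin(71°) = 242.1 m
total = 129.4 + 242.1 = 372 m

372 m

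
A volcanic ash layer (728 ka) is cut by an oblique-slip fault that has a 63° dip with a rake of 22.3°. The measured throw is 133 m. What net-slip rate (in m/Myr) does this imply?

540 m/Myr

dip-slip = throw / sin(dip) = 133 / sin(63°) = 149.3 m
net slip = dip-slip / sin(rake) = 149.3 / sin(22.3°) = 393.4 m
rate = 393.4 m / 728 ka = 0.000540 m/yr = 540 m/Myr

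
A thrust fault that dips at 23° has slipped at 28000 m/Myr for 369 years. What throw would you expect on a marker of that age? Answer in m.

4.04 m

dip-slip = rate × time = 28000 m/Myr × 369 years = 10.33 m
throw = dip-slip × sin(dip) = 10.33 × sin(23°) = 4.04 m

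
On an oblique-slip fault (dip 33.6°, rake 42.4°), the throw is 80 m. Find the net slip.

214 m

dip-slip = throw / sin(dip) = 80 / sin(33.6°) = 144.6 m
net slip = dip-slip / sin(rake) = 144.6 / sin(42.4°) = 214 m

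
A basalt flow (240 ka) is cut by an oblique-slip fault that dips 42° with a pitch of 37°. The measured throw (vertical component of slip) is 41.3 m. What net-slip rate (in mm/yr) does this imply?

0.427 mm/yr

dip-slip = throw / sin(dip) = 41.3 / sin(42°) = 61.72 m
net slip = dip-slip / sin(rake) = 61.72 / sin(37°) = 102.6 m
rate = 102.6 m / 240 ka = 0.000427 m/yr = 0.427 mm/yr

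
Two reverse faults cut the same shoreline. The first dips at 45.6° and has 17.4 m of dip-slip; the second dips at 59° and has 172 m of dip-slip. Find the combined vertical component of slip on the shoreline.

160 m

throw_A = 17.4 × sin(45.6°) = 12.43 m
throw_B = 172 × sin(59°) = 147.4 m
total = 12.43 + 147.4 = 160 m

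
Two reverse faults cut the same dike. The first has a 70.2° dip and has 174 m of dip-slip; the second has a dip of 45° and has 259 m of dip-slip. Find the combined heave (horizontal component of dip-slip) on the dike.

heave_A = 174 × cos(70.2°) = 58.94 m
heave_B = 259 × cos(45°) = 183.1 m
total = 58.94 + 183.1 = 242 m

242 m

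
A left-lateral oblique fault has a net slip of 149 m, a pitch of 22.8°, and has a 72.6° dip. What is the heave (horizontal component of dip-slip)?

dip-slip = net slip × sin(rake) = 149 m × sin(22.8°) = 57.74 m
heave = dip-slip × cos(dip) = 57.74 × cos(72.6°) = 17.3 m

17.3 m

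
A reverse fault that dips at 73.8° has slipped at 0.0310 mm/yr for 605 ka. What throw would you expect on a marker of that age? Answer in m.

dip-slip = rate × time = 0.0310 mm/yr × 605 ka = 18.76 m
throw = dip-slip × sin(dip) = 18.76 × sin(73.8°) = 18 m

18 m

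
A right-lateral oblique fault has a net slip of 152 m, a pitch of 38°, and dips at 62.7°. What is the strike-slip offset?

120 m

strike-slip = net slip × cos(rake) = 152 m × cos(38°) = 120 m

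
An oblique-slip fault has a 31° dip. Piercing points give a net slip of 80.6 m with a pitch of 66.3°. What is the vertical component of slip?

dip-slip = net slip × sin(rake) = 80.6 m × sin(66.3°) = 73.80 m
throw = dip-slip × sin(dip) = 73.80 × sin(31°) = 38 m

38 m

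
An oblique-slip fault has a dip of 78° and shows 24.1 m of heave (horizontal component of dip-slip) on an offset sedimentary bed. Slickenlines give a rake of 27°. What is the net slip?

255 m

dip-slip = heave / cos(dip) = 24.1 / cos(78°) = 115.9 m
net slip = dip-slip / sin(rake) = 115.9 / sin(27°) = 255 m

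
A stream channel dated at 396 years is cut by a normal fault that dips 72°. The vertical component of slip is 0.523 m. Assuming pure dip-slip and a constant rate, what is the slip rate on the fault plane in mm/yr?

dip-slip = throw / sin(dip) = 0.523 m / sin(72°) = 0.5499 m
rate = 0.5499 m / 396 years = 0.00139 m/yr = 1.39 mm/yr

1.39 mm/yr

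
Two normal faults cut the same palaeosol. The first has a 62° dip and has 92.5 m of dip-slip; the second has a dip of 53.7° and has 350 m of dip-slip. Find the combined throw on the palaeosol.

364 m

throw_A = 92.5 × sin(62°) = 81.67 m
throw_B = 350 × sin(53.7°) = 282.1 m
total = 81.67 + 282.1 = 364 m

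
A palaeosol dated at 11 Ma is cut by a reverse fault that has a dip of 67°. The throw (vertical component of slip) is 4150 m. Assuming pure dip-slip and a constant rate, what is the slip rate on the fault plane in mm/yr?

dip-slip = throw / sin(dip) = 4150 m / sin(67°) = 4508 m
rate = 4508 m / 11 Ma = 0.000410 m/yr = 0.410 mm/yr

0.410 mm/yr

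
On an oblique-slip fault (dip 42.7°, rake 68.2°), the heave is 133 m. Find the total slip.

195 m

dip-slip = heave / cos(dip) = 133 / cos(42.7°) = 181 m
net slip = dip-slip / sin(rake) = 181 / sin(68.2°) = 195 m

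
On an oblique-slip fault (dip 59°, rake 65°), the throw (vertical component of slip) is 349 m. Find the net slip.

449 m

dip-slip = throw / sin(dip) = 349 / sin(59°) = 407.2 m
net slip = dip-slip / sin(rake) = 407.2 / sin(65°) = 449 m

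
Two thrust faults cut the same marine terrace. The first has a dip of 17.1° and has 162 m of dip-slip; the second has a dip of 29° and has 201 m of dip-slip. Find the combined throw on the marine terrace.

throw_A = 162 × sin(17.1°) = 47.63 m
throw_B = 201 × sin(29°) = 97.45 m
total = 47.63 + 97.45 = 145 m

145 m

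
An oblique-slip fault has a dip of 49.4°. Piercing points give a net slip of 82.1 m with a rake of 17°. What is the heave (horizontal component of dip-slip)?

15.6 m

dip-slip = net slip × sin(rake) = 82.1 m × sin(17°) = 24 m
heave = dip-slip × cos(dip) = 24 × cos(49.4°) = 15.6 m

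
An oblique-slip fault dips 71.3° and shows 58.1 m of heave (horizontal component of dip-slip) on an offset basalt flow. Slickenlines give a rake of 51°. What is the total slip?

dip-slip = heave / cos(dip) = 58.1 / cos(71.3°) = 181.2 m
net slip = dip-slip / sin(rake) = 181.2 / sin(51°) = 233 m

233 m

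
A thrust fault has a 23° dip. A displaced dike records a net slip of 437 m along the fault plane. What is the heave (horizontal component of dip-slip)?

402 m

heave = dip-slip × cos(dip) = 437 m × cos(23°) = 402 m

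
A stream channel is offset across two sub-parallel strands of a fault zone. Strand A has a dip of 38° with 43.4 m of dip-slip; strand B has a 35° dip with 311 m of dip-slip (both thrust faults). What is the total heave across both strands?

heave_A = 43.4 × cos(38°) = 34.20 m
heave_B = 311 × cos(35°) = 254.8 m
total = 34.20 + 254.8 = 289 m

289 m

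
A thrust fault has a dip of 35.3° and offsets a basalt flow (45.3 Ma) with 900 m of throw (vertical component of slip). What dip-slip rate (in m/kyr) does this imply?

dip-slip = throw / sin(dip) = 900 m / sin(35.3°) = 1557 m
rate = 1557 m / 45.3 Ma = 0.0000344 m/yr = 0.0344 m/kyr

0.0344 m/kyr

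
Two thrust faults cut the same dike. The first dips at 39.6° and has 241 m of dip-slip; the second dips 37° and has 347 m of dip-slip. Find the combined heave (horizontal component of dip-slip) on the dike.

463 m

heave_A = 241 × cos(39.6°) = 185.7 m
heave_B = 347 × cos(37°) = 277.1 m
total = 185.7 + 277.1 = 463 m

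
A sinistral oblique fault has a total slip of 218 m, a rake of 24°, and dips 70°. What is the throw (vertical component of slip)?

dip-slip = net slip × sin(rake) = 218 m × sin(24°) = 88.67 m
throw = dip-slip × sin(dip) = 88.67 × sin(70°) = 83.3 m

83.3 m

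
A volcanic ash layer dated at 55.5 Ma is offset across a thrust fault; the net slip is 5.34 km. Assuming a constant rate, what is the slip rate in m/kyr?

0.0962 m/kyr

rate = 5.34 km / 55.5 Ma = 0.0000962 m/yr = 0.0962 m/kyr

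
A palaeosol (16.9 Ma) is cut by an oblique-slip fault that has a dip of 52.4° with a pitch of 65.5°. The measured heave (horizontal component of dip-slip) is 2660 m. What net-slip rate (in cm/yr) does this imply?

0.0283 cm/yr

dip-slip = heave / cos(dip) = 2660 / cos(52.4°) = 4360 m
net slip = dip-slip / sin(rake) = 4360 / sin(65.5°) = 4791 m
rate = 4791 m / 16.9 Ma = 0.000283 m/yr = 0.0283 cm/yr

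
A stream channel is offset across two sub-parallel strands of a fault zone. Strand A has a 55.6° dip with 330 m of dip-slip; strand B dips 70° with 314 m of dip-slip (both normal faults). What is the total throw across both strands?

567 m

throw_A = 330 × sin(55.6°) = 272.3 m
throw_B = 314 × sin(70°) = 295.1 m
total = 272.3 + 295.1 = 567 m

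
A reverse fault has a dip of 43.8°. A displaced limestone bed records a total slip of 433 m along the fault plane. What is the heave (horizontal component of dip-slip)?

heave = dip-slip × cos(dip) = 433 m × cos(43.8°) = 313 m

313 m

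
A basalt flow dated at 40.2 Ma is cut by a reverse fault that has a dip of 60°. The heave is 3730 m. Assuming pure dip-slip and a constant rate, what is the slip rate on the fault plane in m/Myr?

186 m/Myr

dip-slip = heave / cos(dip) = 3730 m / cos(60°) = 7460 m
rate = 7460 m / 40.2 Ma = 0.000186 m/yr = 186 m/Myr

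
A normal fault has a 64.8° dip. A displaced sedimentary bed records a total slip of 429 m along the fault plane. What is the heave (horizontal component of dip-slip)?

heave = dip-slip × cos(dip) = 429 m × cos(64.8°) = 183 m

183 m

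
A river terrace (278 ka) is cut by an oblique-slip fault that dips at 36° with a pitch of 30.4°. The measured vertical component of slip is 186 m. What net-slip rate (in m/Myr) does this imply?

dip-slip = throw / sin(dip) = 186 / sin(36°) = 316.4 m
net slip = dip-slip / sin(rake) = 316.4 / sin(30.4°) = 625.3 m
rate = 625.3 m / 278 ka = 0.00225 m/yr = 2250 m/Myr

2250 m/Myr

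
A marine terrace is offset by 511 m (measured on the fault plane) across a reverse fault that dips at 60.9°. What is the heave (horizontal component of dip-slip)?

249 m

heave = dip-slip × cos(dip) = 511 m × cos(60.9°) = 249 m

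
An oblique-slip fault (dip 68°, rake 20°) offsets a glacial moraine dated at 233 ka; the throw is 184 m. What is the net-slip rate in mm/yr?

dip-slip = throw / sin(dip) = 184 / sin(68°) = 198.5 m
net slip = dip-slip / sin(rake) = 198.5 / sin(20°) = 580.2 m
rate = 580.2 m / 233 ka = 0.00249 m/yr = 2.49 mm/yr

2.49 mm/yr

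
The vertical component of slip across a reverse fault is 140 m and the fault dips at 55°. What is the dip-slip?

dip-slip = throw / sin(dip) = 140 / sin(55°) = 171 m

171 m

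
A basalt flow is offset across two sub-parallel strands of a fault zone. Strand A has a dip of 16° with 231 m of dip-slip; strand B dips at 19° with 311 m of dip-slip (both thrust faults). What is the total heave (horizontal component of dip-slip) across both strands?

516 m

heave_A = 231 × cos(16°) = 222.1 m
heave_B = 311 × cos(19°) = 294.1 m
total = 222.1 + 294.1 = 516 m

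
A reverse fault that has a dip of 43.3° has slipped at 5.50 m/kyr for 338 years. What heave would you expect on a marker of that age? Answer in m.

dip-slip = rate × time = 5.50 m/kyr × 338 years = 1.859 m
heave = dip-slip × cos(dip) = 1.859 × cos(43.3°) = 1.35 m

1.35 m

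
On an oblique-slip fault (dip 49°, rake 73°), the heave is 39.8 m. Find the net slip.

dip-slip = heave / cos(dip) = 39.8 / cos(49°) = 60.67 m
net slip = dip-slip / sin(rake) = 60.67 / sin(73°) = 63.4 m

63.4 m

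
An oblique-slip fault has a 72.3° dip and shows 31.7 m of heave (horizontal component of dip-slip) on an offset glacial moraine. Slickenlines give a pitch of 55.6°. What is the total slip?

dip-slip = heave / cos(dip) = 31.7 / cos(72.3°) = 104.3 m
net slip = dip-slip / sin(rake) = 104.3 / sin(55.6°) = 126 m

126 m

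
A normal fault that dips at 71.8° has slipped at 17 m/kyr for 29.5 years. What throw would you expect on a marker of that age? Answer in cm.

dip-slip = rate × time = 17 m/kyr × 29.5 years = 0.5015 m
throw = dip-slip × sin(dip) = 0.5015 × sin(71.8°) = 0.476 m = 47.6 cm

47.6 cm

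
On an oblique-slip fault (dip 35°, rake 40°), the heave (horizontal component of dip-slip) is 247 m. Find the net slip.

dip-slip = heave / cos(dip) = 247 / cos(35°) = 301.5 m
net slip = dip-slip / sin(rake) = 301.5 / sin(40°) = 469 m

469 m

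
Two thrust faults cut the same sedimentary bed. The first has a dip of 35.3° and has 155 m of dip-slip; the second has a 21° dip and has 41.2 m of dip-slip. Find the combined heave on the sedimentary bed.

heave_A = 155 × cos(35.3°) = 126.5 m
heave_B = 41.2 × cos(21°) = 38.46 m
total = 126.5 + 38.46 = 165 m

165 m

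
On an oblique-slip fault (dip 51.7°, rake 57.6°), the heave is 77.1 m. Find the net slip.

dip-slip = heave / cos(dip) = 77.1 / cos(51.7°) = 124.4 m
net slip = dip-slip / sin(rake) = 124.4 / sin(57.6°) = 147 m

147 m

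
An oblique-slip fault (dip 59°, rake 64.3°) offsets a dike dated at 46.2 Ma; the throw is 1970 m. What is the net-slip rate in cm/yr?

0.00552 cm/yr

dip-slip = throw / sin(dip) = 1970 / sin(59°) = 2298 m
net slip = dip-slip / sin(rake) = 2298 / sin(64.3°) = 2551 m
rate = 2551 m / 46.2 Ma = 0.0000552 m/yr = 0.00552 cm/yr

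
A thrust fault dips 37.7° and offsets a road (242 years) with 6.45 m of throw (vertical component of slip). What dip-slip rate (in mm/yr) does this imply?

43.6 mm/yr

dip-slip = throw / sin(dip) = 6.45 m / sin(37.7°) = 10.55 m
rate = 10.55 m / 242 years = 0.0436 m/yr = 43.6 mm/yr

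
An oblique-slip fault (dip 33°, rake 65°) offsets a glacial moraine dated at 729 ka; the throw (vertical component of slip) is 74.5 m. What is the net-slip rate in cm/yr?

0.0207 cm/yr

dip-slip = throw / sin(dip) = 74.5 / sin(33°) = 136.8 m
net slip = dip-slip / sin(rake) = 136.8 / sin(65°) = 150.9 m
rate = 150.9 m / 729 ka = 0.000207 m/yr = 0.0207 cm/yr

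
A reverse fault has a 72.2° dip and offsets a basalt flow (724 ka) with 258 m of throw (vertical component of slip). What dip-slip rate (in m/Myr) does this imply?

dip-slip = throw / sin(dip) = 258 m / sin(72.2°) = 271 m
rate = 271 m / 724 ka = 0.000374 m/yr = 374 m/Myr

374 m/Myr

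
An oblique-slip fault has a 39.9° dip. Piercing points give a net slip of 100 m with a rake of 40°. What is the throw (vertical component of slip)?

dip-slip = net slip × sin(rake) = 100 m × sin(40°) = 64.28 m
throw = dip-slip × sin(dip) = 64.28 × sin(39.9°) = 41.2 m

41.2 m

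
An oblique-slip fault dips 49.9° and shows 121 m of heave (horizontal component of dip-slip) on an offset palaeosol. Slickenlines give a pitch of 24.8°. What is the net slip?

dip-slip = heave / cos(dip) = 121 / cos(49.9°) = 187.9 m
net slip = dip-slip / sin(rake) = 187.9 / sin(24.8°) = 448 m

448 m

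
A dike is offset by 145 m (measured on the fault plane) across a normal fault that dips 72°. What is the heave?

44.8 m

heave = dip-slip × cos(dip) = 145 m × cos(72°) = 44.8 m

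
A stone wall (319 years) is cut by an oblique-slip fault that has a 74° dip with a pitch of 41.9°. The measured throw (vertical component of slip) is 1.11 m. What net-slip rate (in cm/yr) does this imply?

0.542 cm/yr

dip-slip = throw / sin(dip) = 1.11 / sin(74°) = 1.155 m
net slip = dip-slip / sin(rake) = 1.155 / sin(41.9°) = 1.729 m
rate = 1.729 m / 319 years = 0.00542 m/yr = 0.542 cm/yr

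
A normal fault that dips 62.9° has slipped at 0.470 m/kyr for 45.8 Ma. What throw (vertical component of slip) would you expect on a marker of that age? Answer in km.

19.2 km

dip-slip = rate × time = 0.470 m/kyr × 45.8 Ma = 21530 m
throw = dip-slip × sin(dip) = 21530 × sin(62.9°) = 19200 m = 19.2 km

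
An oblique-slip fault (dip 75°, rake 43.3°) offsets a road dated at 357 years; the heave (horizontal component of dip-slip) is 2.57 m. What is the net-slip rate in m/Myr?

dip-slip = heave / cos(dip) = 2.57 / cos(75°) = 9.930 m
net slip = dip-slip / sin(rake) = 9.930 / sin(43.3°) = 14.48 m
rate = 14.48 m / 357 years = 0.0406 m/yr = 40600 m/Myr

40600 m/Myr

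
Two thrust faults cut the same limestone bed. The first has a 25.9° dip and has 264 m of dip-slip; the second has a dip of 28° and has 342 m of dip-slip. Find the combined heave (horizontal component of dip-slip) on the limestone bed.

539 m

heave_A = 264 × cos(25.9°) = 237.5 m
heave_B = 342 × cos(28°) = 302 m
total = 237.5 + 302 = 539 m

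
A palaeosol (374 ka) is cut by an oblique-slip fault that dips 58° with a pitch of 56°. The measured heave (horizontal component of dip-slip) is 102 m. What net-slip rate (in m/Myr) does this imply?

dip-slip = heave / cos(dip) = 102 / cos(58°) = 192.5 m
net slip = dip-slip / sin(rake) = 192.5 / sin(56°) = 232.2 m
rate = 232.2 m / 374 ka = 0.000621 m/yr = 621 m/Myr

621 m/Myr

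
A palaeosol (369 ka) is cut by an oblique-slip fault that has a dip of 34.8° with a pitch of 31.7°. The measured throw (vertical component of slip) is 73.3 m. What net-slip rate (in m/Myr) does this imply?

662 m/Myr

dip-slip = throw / sin(dip) = 73.3 / sin(34.8°) = 128.4 m
net slip = dip-slip / sin(rake) = 128.4 / sin(31.7°) = 244.4 m
rate = 244.4 m / 369 ka = 0.000662 m/yr = 662 m/Myr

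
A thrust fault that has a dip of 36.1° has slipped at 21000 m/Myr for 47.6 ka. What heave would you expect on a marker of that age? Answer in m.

dip-slip = rate × time = 21000 m/Myr × 47.6 ka = 999.6 m
heave = dip-slip × cos(dip) = 999.6 × cos(36.1°) = 808 m

808 m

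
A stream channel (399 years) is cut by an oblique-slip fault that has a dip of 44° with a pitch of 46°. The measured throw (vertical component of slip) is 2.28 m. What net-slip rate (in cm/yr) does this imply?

1.14 cm/yr

dip-slip = throw / sin(dip) = 2.28 / sin(44°) = 3.282 m
net slip = dip-slip / sin(rake) = 3.282 / sin(46°) = 4.563 m
rate = 4.563 m / 399 years = 0.0114 m/yr = 1.14 cm/yr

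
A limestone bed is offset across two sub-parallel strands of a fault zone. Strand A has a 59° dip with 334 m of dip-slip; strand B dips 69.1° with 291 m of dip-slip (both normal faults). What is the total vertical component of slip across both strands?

558 m

throw_A = 334 × sin(59°) = 286.3 m
throw_B = 291 × sin(69.1°) = 271.9 m
total = 286.3 + 271.9 = 558 m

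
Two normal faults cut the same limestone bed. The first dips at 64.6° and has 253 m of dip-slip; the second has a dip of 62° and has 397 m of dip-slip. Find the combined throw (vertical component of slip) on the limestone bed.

579 m

throw_A = 253 × sin(64.6°) = 228.5 m
throw_B = 397 × sin(62°) = 350.5 m
total = 228.5 + 350.5 = 579 m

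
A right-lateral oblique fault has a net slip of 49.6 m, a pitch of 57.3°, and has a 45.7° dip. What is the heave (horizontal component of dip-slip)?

29.2 m

dip-slip = net slip × sin(rake) = 49.6 m × sin(57.3°) = 41.74 m
heave = dip-slip × cos(dip) = 41.74 × cos(45.7°) = 29.2 m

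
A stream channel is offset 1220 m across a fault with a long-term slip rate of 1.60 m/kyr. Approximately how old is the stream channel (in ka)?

762 ka

age = offset / rate = 1220 m / (1.60 m/kyr) = 762000 yr = 762 ka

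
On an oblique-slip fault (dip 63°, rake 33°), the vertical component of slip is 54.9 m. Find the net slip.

dip-slip = throw / sin(dip) = 54.9 / sin(63°) = 61.62 m
net slip = dip-slip / sin(rake) = 61.62 / sin(33°) = 113 m

113 m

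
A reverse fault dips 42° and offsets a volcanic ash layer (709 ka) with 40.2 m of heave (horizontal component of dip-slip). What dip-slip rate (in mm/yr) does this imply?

dip-slip = heave / cos(dip) = 40.2 m / cos(42°) = 54.09 m
rate = 54.09 m / 709 ka = 0.0000763 m/yr = 0.0763 mm/yr

0.0763 mm/yr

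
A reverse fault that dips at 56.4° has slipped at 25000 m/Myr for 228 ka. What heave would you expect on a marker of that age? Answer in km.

dip-slip = rate × time = 25000 m/Myr × 228 ka = 5700 m
heave = dip-slip × cos(dip) = 5700 × cos(56.4°) = 3150 m = 3.15 km

3.15 km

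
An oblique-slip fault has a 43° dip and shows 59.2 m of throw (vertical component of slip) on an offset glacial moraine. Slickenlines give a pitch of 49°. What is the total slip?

dip-slip = throw / sin(dip) = 59.2 / sin(43°) = 86.80 m
net slip = dip-slip / sin(rake) = 86.80 / sin(49°) = 115 m

115 m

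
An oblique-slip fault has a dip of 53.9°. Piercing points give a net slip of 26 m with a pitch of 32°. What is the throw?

dip-slip = net slip × sin(rake) = 26 m × sin(32°) = 13.78 m
throw = dip-slip × sin(dip) = 13.78 × sin(53.9°) = 11.1 m

11.1 m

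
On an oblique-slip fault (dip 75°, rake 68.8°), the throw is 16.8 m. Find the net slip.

18.7 m

dip-slip = throw / sin(dip) = 16.8 / sin(75°) = 17.39 m
net slip = dip-slip / sin(rake) = 17.39 / sin(68.8°) = 18.7 m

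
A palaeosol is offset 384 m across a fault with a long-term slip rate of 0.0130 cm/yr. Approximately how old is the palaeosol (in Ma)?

age = offset / rate = 384 m / (0.0130 cm/yr) = 2.95e+06 yr = 2.95 Ma

2.95 Ma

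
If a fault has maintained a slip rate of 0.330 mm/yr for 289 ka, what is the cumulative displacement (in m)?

95.4 m

slip = rate × time = 0.330 mm/yr × 289 ka = 95.4 m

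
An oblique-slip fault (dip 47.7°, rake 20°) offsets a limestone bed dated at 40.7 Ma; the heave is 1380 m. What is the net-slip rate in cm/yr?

0.0147 cm/yr

dip-slip = heave / cos(dip) = 1380 / cos(47.7°) = 2050 m
net slip = dip-slip / sin(rake) = 2050 / sin(20°) = 5995 m
rate = 5995 m / 40.7 Ma = 0.000147 m/yr = 0.0147 cm/yr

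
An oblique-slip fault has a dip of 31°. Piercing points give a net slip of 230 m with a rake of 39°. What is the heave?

dip-slip = net slip × sin(rake) = 230 m × sin(39°) = 144.7 m
heave = dip-slip × cos(dip) = 144.7 × cos(31°) = 124 m

124 m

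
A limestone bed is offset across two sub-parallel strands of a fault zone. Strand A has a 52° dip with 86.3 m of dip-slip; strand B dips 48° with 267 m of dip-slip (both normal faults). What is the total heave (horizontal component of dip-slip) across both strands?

232 m

heave_A = 86.3 × cos(52°) = 53.13 m
heave_B = 267 × cos(48°) = 178.7 m
total = 53.13 + 178.7 = 232 m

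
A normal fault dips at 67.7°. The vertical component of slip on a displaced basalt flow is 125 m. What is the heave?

51.3 m

heave = throw / tan(dip) = 125 / tan(67.7°) = 51.3 m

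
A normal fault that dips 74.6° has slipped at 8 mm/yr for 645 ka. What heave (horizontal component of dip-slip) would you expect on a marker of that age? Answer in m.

1370 m

dip-slip = rate × time = 8 mm/yr × 645 ka = 5160 m
heave = dip-slip × cos(dip) = 5160 × cos(74.6°) = 1370 m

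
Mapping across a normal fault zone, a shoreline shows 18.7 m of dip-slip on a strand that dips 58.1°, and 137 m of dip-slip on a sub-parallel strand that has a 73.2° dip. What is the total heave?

49.5 m

heave_A = 18.7 × cos(58.1°) = 9.882 m
heave_B = 137 × cos(73.2°) = 39.60 m
total = 9.882 + 39.60 = 49.5 m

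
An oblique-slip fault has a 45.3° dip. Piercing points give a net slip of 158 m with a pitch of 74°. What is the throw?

dip-slip = net slip × sin(rake) = 158 m × sin(74°) = 151.9 m
throw = dip-slip × sin(dip) = 151.9 × sin(45.3°) = 108 m

108 m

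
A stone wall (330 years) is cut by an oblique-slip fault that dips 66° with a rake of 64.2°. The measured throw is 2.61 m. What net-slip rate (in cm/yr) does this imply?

dip-slip = throw / sin(dip) = 2.61 / sin(66°) = 2.857 m
net slip = dip-slip / sin(rake) = 2.857 / sin(64.2°) = 3.173 m
rate = 3.173 m / 330 years = 0.00962 m/yr = 0.962 cm/yr

0.962 cm/yr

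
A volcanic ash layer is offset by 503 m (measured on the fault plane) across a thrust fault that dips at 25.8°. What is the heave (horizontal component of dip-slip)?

heave = dip-slip × cos(dip) = 503 m × cos(25.8°) = 453 m

453 m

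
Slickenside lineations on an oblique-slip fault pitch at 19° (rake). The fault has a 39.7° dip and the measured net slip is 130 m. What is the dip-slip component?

dip-slip = net slip × sin(rake) = 130 m × sin(19°) = 42.3 m

42.3 m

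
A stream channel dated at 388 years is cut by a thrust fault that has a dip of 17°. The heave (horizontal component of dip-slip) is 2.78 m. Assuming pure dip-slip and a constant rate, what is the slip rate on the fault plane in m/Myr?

dip-slip = heave / cos(dip) = 2.78 m / cos(17°) = 2.907 m
rate = 2.907 m / 388 years = 0.00749 m/yr = 7490 m/Myr

7490 m/Myr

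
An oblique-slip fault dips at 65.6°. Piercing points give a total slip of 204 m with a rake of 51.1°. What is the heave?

65.6 m

dip-slip = net slip × sin(rake) = 204 m × sin(51.1°) = 158.8 m
heave = dip-slip × cos(dip) = 158.8 × cos(65.6°) = 65.6 m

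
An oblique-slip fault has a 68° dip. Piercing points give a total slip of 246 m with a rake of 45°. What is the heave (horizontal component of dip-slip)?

65.2 m

dip-slip = net slip × sin(rake) = 246 m × sin(45°) = 173.9 m
heave = dip-slip × cos(dip) = 173.9 × cos(68°) = 65.2 m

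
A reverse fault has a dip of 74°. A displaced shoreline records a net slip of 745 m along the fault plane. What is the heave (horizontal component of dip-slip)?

heave = dip-slip × cos(dip) = 745 m × cos(74°) = 205 m

205 m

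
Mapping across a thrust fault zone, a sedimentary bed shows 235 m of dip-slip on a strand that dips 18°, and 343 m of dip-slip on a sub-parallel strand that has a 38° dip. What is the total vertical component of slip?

throw_A = 235 × sin(18°) = 72.62 m
throw_B = 343 × sin(38°) = 211.2 m
total = 72.62 + 211.2 = 284 m

284 m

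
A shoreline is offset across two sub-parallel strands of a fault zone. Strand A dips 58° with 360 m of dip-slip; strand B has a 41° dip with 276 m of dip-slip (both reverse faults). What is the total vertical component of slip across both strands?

throw_A = 360 × sin(58°) = 305.3 m
throw_B = 276 × sin(41°) = 181.1 m
total = 305.3 + 181.1 = 486 m

486 m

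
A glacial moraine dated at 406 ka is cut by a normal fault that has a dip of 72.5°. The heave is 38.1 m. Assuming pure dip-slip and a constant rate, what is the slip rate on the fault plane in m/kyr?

0.312 m/kyr

dip-slip = heave / cos(dip) = 38.1 m / cos(72.5°) = 126.7 m
rate = 126.7 m / 406 ka = 0.000312 m/yr = 0.312 m/kyr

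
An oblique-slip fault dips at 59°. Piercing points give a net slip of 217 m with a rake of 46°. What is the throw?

dip-slip = net slip × sin(rake) = 217 m × sin(46°) = 156.1 m
throw = dip-slip × sin(dip) = 156.1 × sin(59°) = 134 m

134 m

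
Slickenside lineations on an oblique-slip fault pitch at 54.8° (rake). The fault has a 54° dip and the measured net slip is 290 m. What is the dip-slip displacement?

237 m

dip-slip = net slip × sin(rake) = 290 m × sin(54.8°) = 237 m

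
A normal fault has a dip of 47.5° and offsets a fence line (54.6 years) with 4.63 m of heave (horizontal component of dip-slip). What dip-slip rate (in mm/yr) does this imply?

dip-slip = heave / cos(dip) = 4.63 m / cos(47.5°) = 6.853 m
rate = 6.853 m / 54.6 years = 0.126 m/yr = 126 mm/yr

126 mm/yr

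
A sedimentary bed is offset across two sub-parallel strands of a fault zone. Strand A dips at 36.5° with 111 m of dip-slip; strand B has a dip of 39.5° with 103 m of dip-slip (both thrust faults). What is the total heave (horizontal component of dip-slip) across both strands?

169 m

heave_A = 111 × cos(36.5°) = 89.23 m
heave_B = 103 × cos(39.5°) = 79.48 m
total = 89.23 + 79.48 = 169 m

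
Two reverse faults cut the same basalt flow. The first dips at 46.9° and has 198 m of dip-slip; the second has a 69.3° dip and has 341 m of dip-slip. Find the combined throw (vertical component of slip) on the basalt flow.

throw_A = 198 × sin(46.9°) = 144.6 m
throw_B = 341 × sin(69.3°) = 319 m
total = 144.6 + 319 = 464 m

464 m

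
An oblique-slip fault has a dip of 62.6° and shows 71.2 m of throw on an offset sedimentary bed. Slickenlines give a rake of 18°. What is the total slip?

260 m

dip-slip = throw / sin(dip) = 71.2 / sin(62.6°) = 80.20 m
net slip = dip-slip / sin(rake) = 80.20 / sin(18°) = 260 m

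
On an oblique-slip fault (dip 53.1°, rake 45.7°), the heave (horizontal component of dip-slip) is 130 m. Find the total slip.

dip-slip = heave / cos(dip) = 130 / cos(53.1°) = 216.5 m
net slip = dip-slip / sin(rake) = 216.5 / sin(45.7°) = 303 m

303 m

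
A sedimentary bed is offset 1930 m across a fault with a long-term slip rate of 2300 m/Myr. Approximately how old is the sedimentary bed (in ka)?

age = offset / rate = 1930 m / (2300 m/Myr) = 839000 yr = 839 ka

839 ka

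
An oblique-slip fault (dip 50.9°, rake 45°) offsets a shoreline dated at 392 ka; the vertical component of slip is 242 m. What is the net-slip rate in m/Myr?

dip-slip = throw / sin(dip) = 242 / sin(50.9°) = 311.8 m
net slip = dip-slip / sin(rake) = 311.8 / sin(45°) = 441 m
rate = 441 m / 392 ka = 0.00113 m/yr = 1130 m/Myr

1130 m/Myr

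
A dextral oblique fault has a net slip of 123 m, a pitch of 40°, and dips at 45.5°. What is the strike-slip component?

strike-slip = net slip × cos(rake) = 123 m × cos(40°) = 94.2 m

94.2 m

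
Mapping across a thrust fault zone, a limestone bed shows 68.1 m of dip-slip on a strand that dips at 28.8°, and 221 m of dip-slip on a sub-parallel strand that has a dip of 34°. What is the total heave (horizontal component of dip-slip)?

243 m

heave_A = 68.1 × cos(28.8°) = 59.68 m
heave_B = 221 × cos(34°) = 183.2 m
total = 59.68 + 183.2 = 243 m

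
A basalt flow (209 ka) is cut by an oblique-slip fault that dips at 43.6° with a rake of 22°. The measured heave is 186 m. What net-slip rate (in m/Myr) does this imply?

3280 m/Myr

dip-slip = heave / cos(dip) = 186 / cos(43.6°) = 256.8 m
net slip = dip-slip / sin(rake) = 256.8 / sin(22°) = 685.6 m
rate = 685.6 m / 209 ka = 0.00328 m/yr = 3280 m/Myr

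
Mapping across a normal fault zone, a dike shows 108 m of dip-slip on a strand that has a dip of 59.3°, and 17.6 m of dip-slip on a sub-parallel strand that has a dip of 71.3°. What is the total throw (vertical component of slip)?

throw_A = 108 × sin(59.3°) = 92.86 m
throw_B = 17.6 × sin(71.3°) = 16.67 m
total = 92.86 + 16.67 = 110 m

110 m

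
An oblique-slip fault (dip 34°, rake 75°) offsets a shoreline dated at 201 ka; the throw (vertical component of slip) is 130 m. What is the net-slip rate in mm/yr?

1.20 mm/yr

dip-slip = throw / sin(dip) = 130 / sin(34°) = 232.5 m
net slip = dip-slip / sin(rake) = 232.5 / sin(75°) = 240.7 m
rate = 240.7 m / 201 ka = 0.00120 m/yr = 1.20 mm/yr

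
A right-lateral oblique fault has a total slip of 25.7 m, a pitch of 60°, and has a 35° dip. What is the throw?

12.8 m

dip-slip = net slip × sin(rake) = 25.7 m × sin(60°) = 22.26 m
throw = dip-slip × sin(dip) = 22.26 × sin(35°) = 12.8 m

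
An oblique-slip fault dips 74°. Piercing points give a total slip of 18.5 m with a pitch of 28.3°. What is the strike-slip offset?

16.3 m

strike-slip = net slip × cos(rake) = 18.5 m × cos(28.3°) = 16.3 m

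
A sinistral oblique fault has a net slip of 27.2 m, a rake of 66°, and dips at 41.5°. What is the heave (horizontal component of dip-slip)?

dip-slip = net slip × sin(rake) = 27.2 m × sin(66°) = 24.85 m
heave = dip-slip × cos(dip) = 24.85 × cos(41.5°) = 18.6 m

18.6 m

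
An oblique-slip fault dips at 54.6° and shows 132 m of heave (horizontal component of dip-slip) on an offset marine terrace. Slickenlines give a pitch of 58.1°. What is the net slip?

dip-slip = heave / cos(dip) = 132 / cos(54.6°) = 227.9 m
net slip = dip-slip / sin(rake) = 227.9 / sin(58.1°) = 268 m

268 m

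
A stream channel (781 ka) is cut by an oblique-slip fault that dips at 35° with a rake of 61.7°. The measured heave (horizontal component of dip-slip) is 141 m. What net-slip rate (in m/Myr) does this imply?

250 m/Myr

dip-slip = heave / cos(dip) = 141 / cos(35°) = 172.1 m
net slip = dip-slip / sin(rake) = 172.1 / sin(61.7°) = 195.5 m
rate = 195.5 m / 781 ka = 0.000250 m/yr = 250 m/Myr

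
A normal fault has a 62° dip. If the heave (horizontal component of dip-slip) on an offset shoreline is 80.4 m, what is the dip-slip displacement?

171 m

dip-slip = heave / cos(dip) = 80.4 / cos(62°) = 171 m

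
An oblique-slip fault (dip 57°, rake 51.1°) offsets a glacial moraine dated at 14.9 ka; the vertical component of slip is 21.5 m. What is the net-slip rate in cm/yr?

0.221 cm/yr

dip-slip = throw / sin(dip) = 21.5 / sin(57°) = 25.64 m
net slip = dip-slip / sin(rake) = 25.64 / sin(51.1°) = 32.94 m
rate = 32.94 m / 14.9 ka = 0.00221 m/yr = 0.221 cm/yr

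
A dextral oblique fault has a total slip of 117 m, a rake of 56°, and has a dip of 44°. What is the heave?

69.8 m

dip-slip = net slip × sin(rake) = 117 m × sin(56°) = 97 m
heave = dip-slip × cos(dip) = 97 × cos(44°) = 69.8 m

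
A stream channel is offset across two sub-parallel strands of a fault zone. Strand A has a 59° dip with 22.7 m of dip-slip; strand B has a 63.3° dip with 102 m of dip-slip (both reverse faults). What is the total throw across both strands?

111 m

throw_A = 22.7 × sin(59°) = 19.46 m
throw_B = 102 × sin(63.3°) = 91.12 m
total = 19.46 + 91.12 = 111 m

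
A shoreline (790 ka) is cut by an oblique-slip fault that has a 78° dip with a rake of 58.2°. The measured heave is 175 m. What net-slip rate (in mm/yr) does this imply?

dip-slip = heave / cos(dip) = 175 / cos(78°) = 841.7 m
net slip = dip-slip / sin(rake) = 841.7 / sin(58.2°) = 990.4 m
rate = 990.4 m / 790 ka = 0.00125 m/yr = 1.25 mm/yr

1.25 mm/yr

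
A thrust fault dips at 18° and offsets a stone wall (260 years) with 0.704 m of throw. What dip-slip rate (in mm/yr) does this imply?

8.76 mm/yr

dip-slip = throw / sin(dip) = 0.704 m / sin(18°) = 2.278 m
rate = 2.278 m / 260 years = 0.00876 m/yr = 8.76 mm/yr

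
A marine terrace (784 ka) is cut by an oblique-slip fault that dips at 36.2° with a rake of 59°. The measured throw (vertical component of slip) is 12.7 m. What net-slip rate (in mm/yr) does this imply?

dip-slip = throw / sin(dip) = 12.7 / sin(36.2°) = 21.50 m
net slip = dip-slip / sin(rake) = 21.50 / sin(59°) = 25.09 m
rate = 25.09 m / 784 ka = 0.0000320 m/yr = 0.0320 mm/yr

0.0320 mm/yr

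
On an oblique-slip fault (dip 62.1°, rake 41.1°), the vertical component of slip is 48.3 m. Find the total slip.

dip-slip = throw / sin(dip) = 48.3 / sin(62.1°) = 54.65 m
net slip = dip-slip / sin(rake) = 54.65 / sin(41.1°) = 83.1 m

83.1 m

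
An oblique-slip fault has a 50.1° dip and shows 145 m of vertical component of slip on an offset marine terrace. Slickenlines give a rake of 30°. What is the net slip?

dip-slip = throw / sin(dip) = 145 / sin(50.1°) = 189 m
net slip = dip-slip / sin(rake) = 189 / sin(30°) = 378 m

378 m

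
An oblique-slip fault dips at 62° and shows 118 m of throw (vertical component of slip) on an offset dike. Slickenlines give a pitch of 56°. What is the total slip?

161 m

dip-slip = throw / sin(dip) = 118 / sin(62°) = 133.6 m
net slip = dip-slip / sin(rake) = 133.6 / sin(56°) = 161 m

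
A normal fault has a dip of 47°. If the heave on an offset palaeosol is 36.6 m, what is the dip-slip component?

53.7 m

dip-slip = heave / cos(dip) = 36.6 / cos(47°) = 53.7 m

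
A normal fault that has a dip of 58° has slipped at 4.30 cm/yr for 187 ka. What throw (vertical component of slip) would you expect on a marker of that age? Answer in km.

6.82 km

dip-slip = rate × time = 4.30 cm/yr × 187 ka = 8041 m
throw = dip-slip × sin(dip) = 8041 × sin(58°) = 6820 m = 6.82 km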